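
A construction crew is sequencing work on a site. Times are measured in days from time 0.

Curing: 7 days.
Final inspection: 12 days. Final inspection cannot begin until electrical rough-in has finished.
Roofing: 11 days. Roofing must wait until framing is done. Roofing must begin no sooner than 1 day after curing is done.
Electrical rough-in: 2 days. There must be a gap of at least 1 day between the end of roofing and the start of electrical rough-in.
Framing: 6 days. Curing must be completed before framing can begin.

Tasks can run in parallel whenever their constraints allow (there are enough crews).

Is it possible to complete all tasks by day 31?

No

Nothing blocks curing, so it runs from day 0 to day 7.
Framing cannot begin until curing (finishes day 7). It runs from day 7 to 7 + 6 = day 13.
Roofing needs all of framing (finishes day 13); curing (finishes day 7, plus 1-day gap → day 8). That puts its earliest start at day 13; it finishes at 13 + 11 = day 24.
After roofing (finishes day 24, plus 1-day gap → day 25), electrical rough-in can start at day 25 and finishes at day 27.
Final inspection waits on electrical rough-in (finishes day 27), so it starts at day 27 and finishes at 27 + 12 = day 39.
The earliest everything can be done is day 39, which is after the deadline of 31, so it is not possible.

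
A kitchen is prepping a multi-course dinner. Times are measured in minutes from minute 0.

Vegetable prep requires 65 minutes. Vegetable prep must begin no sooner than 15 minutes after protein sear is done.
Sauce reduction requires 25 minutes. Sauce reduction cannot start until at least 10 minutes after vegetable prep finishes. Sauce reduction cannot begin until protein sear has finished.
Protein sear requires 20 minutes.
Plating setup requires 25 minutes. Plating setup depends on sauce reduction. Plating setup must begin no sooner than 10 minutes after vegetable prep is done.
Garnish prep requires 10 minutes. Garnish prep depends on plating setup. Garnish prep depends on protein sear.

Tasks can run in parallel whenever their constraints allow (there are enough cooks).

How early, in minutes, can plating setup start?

Protein sear has no prerequisites, so it starts at minute 0 and finishes at minute 20.
Vegetable prep waits on protein sear (finishes minute 20, plus 15-minute gap → minute 35), so it starts at minute 35 and finishes at 35 + 65 = minute 100.
Sauce reduction has to wait for vegetable prep (finishes minute 100, plus 10-minute gap → minute 110); protein sear (finishes minute 20). The latest of these is minute 110, so sauce reduction runs minute 110 to 110 + 25 = minute 135.
Plating setup waits on sauce reduction (finishes minute 135); vegetable prep (finishes minute 100, plus 10-minute gap → minute 110). The latest of these is minute 135, which is the earliest plating setup can start.

135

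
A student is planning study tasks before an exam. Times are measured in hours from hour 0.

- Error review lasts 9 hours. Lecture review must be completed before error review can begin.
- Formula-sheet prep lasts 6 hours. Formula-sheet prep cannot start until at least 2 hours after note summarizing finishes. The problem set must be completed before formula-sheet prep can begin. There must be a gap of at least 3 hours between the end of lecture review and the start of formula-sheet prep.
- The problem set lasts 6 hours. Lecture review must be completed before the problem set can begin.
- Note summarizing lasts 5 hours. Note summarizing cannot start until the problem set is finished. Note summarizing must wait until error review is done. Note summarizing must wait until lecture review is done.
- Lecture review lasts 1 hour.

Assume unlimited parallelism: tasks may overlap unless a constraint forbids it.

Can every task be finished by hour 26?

Lecture review can start immediately at hour 0; it finishes at hour 1.
Error review waits on lecture review (finishes hour 1), so it starts at hour 1 and finishes at 1 + 9 = hour 10.
After lecture review (finishes hour 1), the problem set can start at hour 1 and finishes at hour 7.
Note summarizing has to wait for the problem set (finishes hour 7); error review (finishes hour 10); lecture review (finishes hour 1). The latest of these is hour 10, so note summarizing runs hour 10 to 10 + 5 = hour 15.
For formula-sheet prep: note summarizing (finishes hour 15, plus 2-hour gap → hour 17); the problem set (finishes hour 7); lecture review (finishes hour 1, plus 3-hour gap → hour 4). Taking the maximum gives a start of hour 17, and it finishes at 17 + 6 = hour 23.
Every task is finished by hour 23, which is no later than the deadline of 26, so the schedule is feasible.

Yes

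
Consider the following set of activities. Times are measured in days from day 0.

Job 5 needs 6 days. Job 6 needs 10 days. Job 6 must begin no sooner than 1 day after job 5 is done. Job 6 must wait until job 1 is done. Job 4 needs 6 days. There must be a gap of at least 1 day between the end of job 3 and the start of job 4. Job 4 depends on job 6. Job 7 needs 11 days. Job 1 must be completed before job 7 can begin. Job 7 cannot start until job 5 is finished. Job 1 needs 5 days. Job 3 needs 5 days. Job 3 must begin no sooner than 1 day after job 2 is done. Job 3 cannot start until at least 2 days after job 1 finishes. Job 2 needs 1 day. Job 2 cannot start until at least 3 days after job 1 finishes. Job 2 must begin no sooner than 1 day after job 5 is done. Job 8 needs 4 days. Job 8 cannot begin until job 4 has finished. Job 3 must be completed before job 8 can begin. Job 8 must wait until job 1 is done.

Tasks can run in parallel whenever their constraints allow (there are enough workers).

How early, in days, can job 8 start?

23

Nothing blocks job 5, so it runs from day 0 to day 6.
Nothing blocks job 1, so it runs from day 0 to day 5.
Job 6 needs all of job 5 (finishes day 6, plus 1-day gap → day 7); job 1 (finishes day 5). That puts its earliest start at day 7; it finishes at 7 + 10 = day 17.
Job 2 has to wait for job 1 (finishes day 5, plus 3-day gap → day 8); job 5 (finishes day 6, plus 1-day gap → day 7). The latest of these is day 8, so job 2 runs day 8 to 8 + 1 = day 9.
For job 3: job 2 (finishes day 9, plus 1-day gap → day 10); job 1 (finishes day 5, plus 2-day gap → day 7). Taking the maximum gives a start of day 10, and it finishes at 10 + 5 = day 15.
Job 4 has to wait for job 3 (finishes day 15, plus 1-day gap → day 16); job 6 (finishes day 17). The latest of these is day 17, so job 4 runs day 17 to 17 + 6 = day 23.
Job 8 waits on job 4 (finishes day 23); job 3 (finishes day 15); job 1 (finishes day 5). The latest of these is day 23, which is the earliest job 8 can start.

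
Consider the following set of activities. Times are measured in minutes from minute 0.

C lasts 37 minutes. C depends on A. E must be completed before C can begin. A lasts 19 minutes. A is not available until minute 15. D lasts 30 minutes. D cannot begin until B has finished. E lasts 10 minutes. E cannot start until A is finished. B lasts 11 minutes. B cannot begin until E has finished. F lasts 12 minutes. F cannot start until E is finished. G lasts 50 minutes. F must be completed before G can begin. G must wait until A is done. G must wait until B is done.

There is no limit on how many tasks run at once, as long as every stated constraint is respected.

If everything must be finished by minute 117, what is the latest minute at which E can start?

Nothing follows D; the deadline of minute 117 is its only limit. It must start by 117 − 30 = minute 87.
G must finish by minute 117; it takes 50 minutes, so it must start by 117 − 50 = minute 67.
For B: D (must start by minute 87); G (must start by minute 67). The most restrictive is minute 67; with an 11-minute duration, B must start by minute 56.
To finish by minute 117, C (duration 37) must start no later than minute 80.
F must finish before G (must start by minute 67). With a 12-minute duration, F must start by 67 − 12 = minute 55.
E must finish in time for B (must start by minute 56); C (must start by minute 80); F (must start by minute 55). The tightest is minute 55, so E must start by 55 − 10 = minute 45.

45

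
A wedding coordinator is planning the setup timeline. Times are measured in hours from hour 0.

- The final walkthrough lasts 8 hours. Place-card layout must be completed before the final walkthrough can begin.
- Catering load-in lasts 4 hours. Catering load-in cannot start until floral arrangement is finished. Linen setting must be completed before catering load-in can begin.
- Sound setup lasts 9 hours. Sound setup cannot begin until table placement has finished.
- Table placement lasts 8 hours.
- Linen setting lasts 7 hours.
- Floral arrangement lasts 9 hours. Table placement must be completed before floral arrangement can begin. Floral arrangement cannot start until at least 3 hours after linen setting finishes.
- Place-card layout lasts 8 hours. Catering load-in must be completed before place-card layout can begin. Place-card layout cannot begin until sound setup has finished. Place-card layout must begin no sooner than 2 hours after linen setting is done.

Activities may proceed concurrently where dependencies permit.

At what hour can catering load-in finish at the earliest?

23

Linen setting can start immediately at hour 0; it finishes at hour 7.
Nothing blocks table placement, so it runs from hour 0 to hour 8.
For floral arrangement: table placement (finishes hour 8); linen setting (finishes hour 7, plus 3-hour gap → hour 10). Taking the maximum gives a start of hour 10, and it finishes at 10 + 9 = hour 19.
Catering load-in needs all of floral arrangement (finishes hour 19); linen setting (finishes hour 7). That puts its earliest start at hour 19; it finishes at 19 + 4 = hour 23.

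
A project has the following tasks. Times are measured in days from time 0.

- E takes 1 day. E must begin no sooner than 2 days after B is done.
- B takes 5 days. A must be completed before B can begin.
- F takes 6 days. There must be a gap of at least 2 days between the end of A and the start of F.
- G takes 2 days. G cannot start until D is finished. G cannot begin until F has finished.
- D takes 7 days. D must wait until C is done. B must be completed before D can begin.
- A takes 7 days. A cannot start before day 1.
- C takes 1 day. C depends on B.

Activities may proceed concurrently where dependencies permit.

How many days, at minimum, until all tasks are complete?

After its own release at day 1, A can start at day 1 and finishes at day 8.
After A (finishes day 8, plus 2-day gap → day 10), F can start at day 10 and finishes at day 16.
After A (finishes day 8), B can start at day 8 and finishes at day 13.
After B (finishes day 13, plus 2-day gap → day 15), E can start at day 15 and finishes at day 16.
After B (finishes day 13), C can start at day 13 and finishes at day 14.
D needs all of C (finishes day 14); B (finishes day 13). That puts its earliest start at day 14; it finishes at 14 + 7 = day 21.
For G: D (finishes day 21); F (finishes day 16). Taking the maximum gives a start of day 21, and it finishes at 21 + 2 = day 23.
All tasks are finished once the last one completes. Finish times: A at 8, B at 13, C at 14, D at 21, E at 16, F at 16, G at 23. The latest is day 23.

23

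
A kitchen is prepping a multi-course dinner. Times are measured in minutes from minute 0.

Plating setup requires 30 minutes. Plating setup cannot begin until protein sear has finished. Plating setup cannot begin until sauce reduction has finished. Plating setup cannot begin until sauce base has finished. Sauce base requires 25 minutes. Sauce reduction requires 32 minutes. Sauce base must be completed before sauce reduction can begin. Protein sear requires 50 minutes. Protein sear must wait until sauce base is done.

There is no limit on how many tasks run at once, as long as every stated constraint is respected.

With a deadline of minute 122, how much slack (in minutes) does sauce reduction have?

Sauce base has no prerequisites, so it starts at minute 0 and finishes at minute 25.
Sauce reduction cannot begin until sauce base (finishes minute 25). It runs from minute 25 to 25 + 32 = minute 57.

Working backward from the deadline:
To finish by minute 122, plating setup (duration 30) must start no later than minute 92.
Sauce reduction feeds into plating setup (must start by minute 92); so sauce reduction must finish by minute 92 and therefore start by minute 60.
So sauce reduction can start as early as minute 25 and as late as minute 60, giving 60 − 25 = 35 minutes of slack.

35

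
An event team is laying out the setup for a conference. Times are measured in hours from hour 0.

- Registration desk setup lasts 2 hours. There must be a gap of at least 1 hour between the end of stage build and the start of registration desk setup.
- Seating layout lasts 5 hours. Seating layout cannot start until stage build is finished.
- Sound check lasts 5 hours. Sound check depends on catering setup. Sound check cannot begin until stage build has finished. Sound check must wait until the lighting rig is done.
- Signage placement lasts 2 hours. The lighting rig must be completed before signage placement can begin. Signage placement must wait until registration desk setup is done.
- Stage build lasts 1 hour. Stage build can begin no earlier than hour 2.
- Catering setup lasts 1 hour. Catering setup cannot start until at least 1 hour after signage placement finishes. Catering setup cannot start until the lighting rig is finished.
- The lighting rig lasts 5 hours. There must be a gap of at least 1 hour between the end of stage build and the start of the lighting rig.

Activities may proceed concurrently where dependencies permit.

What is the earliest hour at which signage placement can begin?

9

Stage build cannot begin until its own release at hour 2. It runs from hour 2 to 2 + 1 = hour 3.
Registration desk setup cannot begin until stage build (finishes hour 3, plus 1-hour gap → hour 4). It runs from hour 4 to 4 + 2 = hour 6.
The lighting rig waits on stage build (finishes hour 3, plus 1-hour gap → hour 4), so it starts at hour 4 and finishes at 4 + 5 = hour 9.
Signage placement waits on the lighting rig (finishes hour 9); registration desk setup (finishes hour 6). The latest of these is hour 9, which is the earliest signage placement can start.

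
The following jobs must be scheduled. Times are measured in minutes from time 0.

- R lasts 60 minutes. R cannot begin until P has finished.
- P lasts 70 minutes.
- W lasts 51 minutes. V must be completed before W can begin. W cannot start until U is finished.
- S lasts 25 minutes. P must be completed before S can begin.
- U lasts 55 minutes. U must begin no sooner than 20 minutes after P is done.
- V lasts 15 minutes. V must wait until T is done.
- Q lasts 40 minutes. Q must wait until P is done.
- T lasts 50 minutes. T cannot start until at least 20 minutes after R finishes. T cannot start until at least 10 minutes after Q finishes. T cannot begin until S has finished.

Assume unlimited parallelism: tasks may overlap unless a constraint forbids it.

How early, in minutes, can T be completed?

200

P has no prerequisites, so it starts at minute 0 and finishes at minute 70.
S cannot begin until P (finishes minute 70). It runs from minute 70 to 70 + 25 = minute 95.
R waits on P (finishes minute 70), so it starts at minute 70 and finishes at 70 + 60 = minute 130.
Q cannot begin until P (finishes minute 70). It runs from minute 70 to 70 + 40 = minute 110.
For T: R (finishes minute 130, plus 20-minute gap → minute 150); Q (finishes minute 110, plus 10-minute gap → minute 120); S (finishes minute 95). Taking the maximum gives a start of minute 150, and it finishes at 150 + 50 = minute 200.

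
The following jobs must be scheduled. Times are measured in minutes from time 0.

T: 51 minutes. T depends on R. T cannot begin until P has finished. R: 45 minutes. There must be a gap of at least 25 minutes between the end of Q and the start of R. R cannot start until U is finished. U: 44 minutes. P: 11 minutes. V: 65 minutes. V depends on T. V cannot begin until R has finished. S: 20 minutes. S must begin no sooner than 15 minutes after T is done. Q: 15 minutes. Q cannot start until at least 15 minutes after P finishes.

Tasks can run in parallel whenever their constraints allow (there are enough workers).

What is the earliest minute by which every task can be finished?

227

U has no prerequisites, so it starts at minute 0 and finishes at minute 44.
P can start immediately at minute 0; it finishes at minute 11.
Q cannot begin until P (finishes minute 11, plus 15-minute gap → minute 26). It runs from minute 26 to 26 + 15 = minute 41.
R has to wait for Q (finishes minute 41, plus 25-minute gap → minute 66); U (finishes minute 44). The latest of these is minute 66, so R runs minute 66 to 66 + 45 = minute 111.
T cannot start until R (finishes minute 111); P (finishes minute 11). The controlling bound is minute 111, so T finishes at 111 + 51 = minute 162.
V cannot start until T (finishes minute 162); R (finishes minute 111). The controlling bound is minute 162, so V finishes at 162 + 65 = minute 227.
After T (finishes minute 162, plus 15-minute gap → minute 177), S can start at minute 177 and finishes at minute 197.
All tasks are finished once the last one completes. Finish times: P at 11, Q at 41, R at 111, S at 197, T at 162, U at 44, V at 227. The latest is minute 227.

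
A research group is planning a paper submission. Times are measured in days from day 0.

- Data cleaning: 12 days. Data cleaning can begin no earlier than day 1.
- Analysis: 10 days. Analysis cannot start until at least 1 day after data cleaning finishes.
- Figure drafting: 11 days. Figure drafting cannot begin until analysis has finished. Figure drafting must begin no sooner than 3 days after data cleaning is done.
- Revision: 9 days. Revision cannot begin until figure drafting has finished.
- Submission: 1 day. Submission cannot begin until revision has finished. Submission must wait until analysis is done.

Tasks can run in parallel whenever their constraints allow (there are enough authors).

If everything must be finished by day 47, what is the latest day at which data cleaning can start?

3

Submission has no dependents, so it just needs to finish by day 47. Starting by 47 − 1 = day 46 achieves that.
Revision feeds into submission (must start by day 46); so revision must finish by day 46 and therefore start by day 37.
Figure drafting has to be done before revision (must start by day 37). That means finishing by day 37, i.e. starting by 37 − 11 = day 26.
Analysis feeds figure drafting (must start by day 26); submission (must start by day 46). Taking the minimum, analysis must finish by day 26 and start by 26 − 10 = day 16.
Data cleaning feeds analysis (must start by day 16, minus 1-day gap → day 15); figure drafting (must start by day 26, minus 3-day gap → day 23). Taking the minimum, data cleaning must finish by day 15 and start by 15 − 12 = day 3.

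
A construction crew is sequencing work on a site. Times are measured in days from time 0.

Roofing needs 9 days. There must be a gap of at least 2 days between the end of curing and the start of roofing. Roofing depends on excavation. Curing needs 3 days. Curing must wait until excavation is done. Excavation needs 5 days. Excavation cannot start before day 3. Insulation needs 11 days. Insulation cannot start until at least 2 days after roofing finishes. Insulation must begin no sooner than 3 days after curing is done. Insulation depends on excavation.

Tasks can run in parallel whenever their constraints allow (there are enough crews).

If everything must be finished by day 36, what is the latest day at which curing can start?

9

Nothing follows insulation; the deadline of day 36 is its only limit. It must start by 36 − 11 = day 25.
Roofing must finish before insulation (must start by day 25, minus 2-day gap → day 23). With a 9-day duration, roofing must start by 23 − 9 = day 14.
For curing: roofing (must start by day 14, minus 2-day gap → day 12); insulation (must start by day 25, minus 3-day gap → day 22). The most restrictive is day 12; with a 3-day duration, curing must start by day 9.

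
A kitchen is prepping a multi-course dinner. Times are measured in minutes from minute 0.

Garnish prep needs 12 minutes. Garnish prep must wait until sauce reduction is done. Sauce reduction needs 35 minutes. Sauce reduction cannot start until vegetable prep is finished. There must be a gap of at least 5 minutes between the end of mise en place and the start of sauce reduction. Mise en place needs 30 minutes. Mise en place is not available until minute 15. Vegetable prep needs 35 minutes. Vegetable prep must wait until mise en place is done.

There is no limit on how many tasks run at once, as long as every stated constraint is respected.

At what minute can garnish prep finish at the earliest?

127

Mise en place cannot begin until its own release at minute 15. It runs from minute 15 to 15 + 30 = minute 45.
Vegetable prep waits on mise en place (finishes minute 45), so it starts at minute 45 and finishes at 45 + 35 = minute 80.
Sauce reduction has to wait for vegetable prep (finishes minute 80); mise en place (finishes minute 45, plus 5-minute gap → minute 50). The latest of these is minute 80, so sauce reduction runs minute 80 to 80 + 35 = minute 115.
After sauce reduction (finishes minute 115), garnish prep can start at minute 115 and finishes at minute 127.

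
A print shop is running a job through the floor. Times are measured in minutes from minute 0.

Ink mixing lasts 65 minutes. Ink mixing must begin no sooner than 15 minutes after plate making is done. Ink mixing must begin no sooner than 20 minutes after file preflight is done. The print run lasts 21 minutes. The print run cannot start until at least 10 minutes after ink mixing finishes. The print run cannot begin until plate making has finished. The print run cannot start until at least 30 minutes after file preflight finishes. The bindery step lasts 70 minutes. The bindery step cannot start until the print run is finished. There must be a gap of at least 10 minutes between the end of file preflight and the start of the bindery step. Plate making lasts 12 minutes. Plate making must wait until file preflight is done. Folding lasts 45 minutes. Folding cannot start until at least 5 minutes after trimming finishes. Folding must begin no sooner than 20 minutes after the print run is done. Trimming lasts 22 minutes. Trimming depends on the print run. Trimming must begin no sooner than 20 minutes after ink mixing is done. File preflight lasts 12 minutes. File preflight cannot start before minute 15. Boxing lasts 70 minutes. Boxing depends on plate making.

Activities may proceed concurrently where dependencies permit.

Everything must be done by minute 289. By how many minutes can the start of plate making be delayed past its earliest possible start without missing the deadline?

File preflight cannot begin until its own release at minute 15. It runs from minute 15 to 15 + 12 = minute 27.
Plate making waits on file preflight (finishes minute 27), so it starts at minute 27 and finishes at 27 + 12 = minute 39.

Working backward from the deadline:
Nothing follows folding; the deadline of minute 289 is its only limit. It must start by 289 − 45 = minute 244.
Trimming feeds into folding (must start by minute 244, minus 5-minute gap → minute 239); so trimming must finish by minute 239 and therefore start by minute 217.
The bindery step must finish by minute 289; it takes 70 minutes, so it must start by 289 − 70 = minute 219.
The print run has several dependents: trimming (must start by minute 217); folding (must start by minute 244, minus 20-minute gap → minute 224); the bindery step (must start by minute 219). The earliest of those limits is minute 217, so the print run must start by 217 − 21 = minute 196.
Ink mixing feeds the print run (must start by minute 196, minus 10-minute gap → minute 186); trimming (must start by minute 217, minus 20-minute gap → minute 197). Taking the minimum, ink mixing must finish by minute 186 and start by 186 − 65 = minute 121.
Nothing follows boxing; the deadline of minute 289 is its only limit. It must start by 289 − 70 = minute 219.
Plate making has several dependents: ink mixing (must start by minute 121, minus 15-minute gap → minute 106); the print run (must start by minute 196); boxing (must start by minute 219). The earliest of those limits is minute 106, so plate making must start by 106 − 12 = minute 94.
So plate making can start as early as minute 27 and as late as minute 94, giving 94 − 27 = 67 minutes of slack.

67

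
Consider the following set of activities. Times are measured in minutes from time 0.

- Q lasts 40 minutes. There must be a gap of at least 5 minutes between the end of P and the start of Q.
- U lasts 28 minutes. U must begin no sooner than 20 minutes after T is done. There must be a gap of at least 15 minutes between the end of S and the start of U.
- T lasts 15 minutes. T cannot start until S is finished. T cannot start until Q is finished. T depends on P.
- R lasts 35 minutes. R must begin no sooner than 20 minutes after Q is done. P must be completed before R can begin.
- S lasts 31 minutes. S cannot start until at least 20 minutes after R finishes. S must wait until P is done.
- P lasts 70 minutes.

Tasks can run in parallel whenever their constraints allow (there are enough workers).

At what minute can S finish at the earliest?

221

P has no prerequisites, so it starts at minute 0 and finishes at minute 70.
After P (finishes minute 70, plus 5-minute gap → minute 75), Q can start at minute 75 and finishes at minute 115.
R cannot start until Q (finishes minute 115, plus 20-minute gap → minute 135); P (finishes minute 70). The controlling bound is minute 135, so R finishes at 135 + 35 = minute 170.
S has to wait for R (finishes minute 170, plus 20-minute gap → minute 190); P (finishes minute 70). The latest of these is minute 190, so S runs minute 190 to 190 + 31 = minute 221.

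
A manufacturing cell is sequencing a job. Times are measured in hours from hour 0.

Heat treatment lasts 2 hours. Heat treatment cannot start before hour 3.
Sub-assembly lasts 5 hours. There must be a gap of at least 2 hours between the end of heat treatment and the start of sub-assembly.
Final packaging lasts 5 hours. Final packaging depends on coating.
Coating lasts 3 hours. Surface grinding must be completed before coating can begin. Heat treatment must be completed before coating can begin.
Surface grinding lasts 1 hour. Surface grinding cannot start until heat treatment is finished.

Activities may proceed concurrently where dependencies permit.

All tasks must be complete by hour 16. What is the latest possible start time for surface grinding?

7

Final packaging has no dependents, so it just needs to finish by hour 16. Starting by 16 − 5 = hour 11 achieves that.
Coating must finish before final packaging (must start by hour 11). With a 3-hour duration, coating must start by 11 − 3 = hour 8.
Surface grinding feeds into coating (must start by hour 8); so surface grinding must finish by hour 8 and therefore start by hour 7.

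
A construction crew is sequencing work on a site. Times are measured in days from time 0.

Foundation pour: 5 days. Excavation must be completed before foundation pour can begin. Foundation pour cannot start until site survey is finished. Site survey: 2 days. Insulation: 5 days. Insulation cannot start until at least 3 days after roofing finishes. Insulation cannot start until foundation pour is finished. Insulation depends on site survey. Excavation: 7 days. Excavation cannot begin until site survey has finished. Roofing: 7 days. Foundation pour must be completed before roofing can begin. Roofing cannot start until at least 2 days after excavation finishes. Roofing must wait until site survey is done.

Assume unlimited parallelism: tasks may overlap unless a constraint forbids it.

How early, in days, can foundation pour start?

9

Site survey has no prerequisites, so it starts at day 0 and finishes at day 2.
Excavation cannot begin until site survey (finishes day 2). It runs from day 2 to 2 + 7 = day 9.
Foundation pour waits on excavation (finishes day 9); site survey (finishes day 2). The latest of these is day 9, which is the earliest foundation pour can start.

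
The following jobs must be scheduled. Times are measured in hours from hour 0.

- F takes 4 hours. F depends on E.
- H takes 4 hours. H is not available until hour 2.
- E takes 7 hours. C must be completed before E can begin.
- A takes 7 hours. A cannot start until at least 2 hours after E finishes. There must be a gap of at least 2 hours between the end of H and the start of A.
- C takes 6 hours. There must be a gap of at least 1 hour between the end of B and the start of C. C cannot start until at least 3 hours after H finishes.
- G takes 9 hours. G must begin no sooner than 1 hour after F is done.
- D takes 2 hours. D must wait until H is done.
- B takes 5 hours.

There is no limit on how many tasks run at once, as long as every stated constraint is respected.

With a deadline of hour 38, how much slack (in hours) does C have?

H waits on its own release at hour 2, so it starts at hour 2 and finishes at 2 + 4 = hour 6.
Nothing blocks B, so it runs from hour 0 to hour 5.
For C: B (finishes hour 5, plus 1-hour gap → hour 6); H (finishes hour 6, plus 3-hour gap → hour 9). Taking the maximum gives a start of hour 9, and it finishes at 9 + 6 = hour 15.

Working backward from the deadline:
To finish by hour 38, A (duration 7) must start no later than hour 31.
Nothing follows G; the deadline of hour 38 is its only limit. It must start by 38 − 9 = hour 29.
F feeds into G (must start by hour 29, minus 1-hour gap → hour 28); so F must finish by hour 28 and therefore start by hour 24.
For E: A (must start by hour 31, minus 2-hour gap → hour 29); F (must start by hour 24). The most restrictive is hour 24; with a 7-hour duration, E must start by hour 17.
C must finish before E (must start by hour 17). With a 6-hour duration, C must start by 17 − 6 = hour 11.
So C can start as early as hour 9 and as late as hour 11, giving 11 − 9 = 2 hours of slack.

2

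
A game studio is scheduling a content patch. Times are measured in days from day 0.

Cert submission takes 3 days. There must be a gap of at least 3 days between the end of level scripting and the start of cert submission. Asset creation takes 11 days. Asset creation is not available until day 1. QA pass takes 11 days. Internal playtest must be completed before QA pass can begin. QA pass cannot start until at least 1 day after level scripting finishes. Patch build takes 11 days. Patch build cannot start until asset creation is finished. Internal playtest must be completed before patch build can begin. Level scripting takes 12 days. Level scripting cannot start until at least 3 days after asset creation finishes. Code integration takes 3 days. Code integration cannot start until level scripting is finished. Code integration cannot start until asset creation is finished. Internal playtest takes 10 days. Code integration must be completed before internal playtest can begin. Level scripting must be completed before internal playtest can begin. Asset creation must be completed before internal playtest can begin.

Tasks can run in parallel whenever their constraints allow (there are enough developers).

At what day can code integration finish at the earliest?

Asset creation cannot begin until its own release at day 1. It runs from day 1 to 1 + 11 = day 12.
After asset creation (finishes day 12, plus 3-day gap → day 15), level scripting can start at day 15 and finishes at day 27.
Code integration cannot start until level scripting (finishes day 27); asset creation (finishes day 12). The controlling bound is day 27, so code integration finishes at 27 + 3 = day 30.

30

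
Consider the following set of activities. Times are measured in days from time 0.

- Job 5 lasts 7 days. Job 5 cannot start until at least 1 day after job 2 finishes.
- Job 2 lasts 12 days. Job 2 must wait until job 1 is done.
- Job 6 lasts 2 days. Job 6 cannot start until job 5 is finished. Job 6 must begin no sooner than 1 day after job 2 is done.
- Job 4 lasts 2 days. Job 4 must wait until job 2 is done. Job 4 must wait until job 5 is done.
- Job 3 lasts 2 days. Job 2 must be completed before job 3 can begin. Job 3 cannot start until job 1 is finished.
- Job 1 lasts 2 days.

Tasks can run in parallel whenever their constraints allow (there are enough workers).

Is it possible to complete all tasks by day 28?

Yes

Job 1 can start immediately at day 0; it finishes at day 2.
Job 2 waits on job 1 (finishes day 2), so it starts at day 2 and finishes at 2 + 12 = day 14.
After job 2 (finishes day 14, plus 1-day gap → day 15), job 5 can start at day 15 and finishes at day 22.
Job 6 has to wait for job 5 (finishes day 22); job 2 (finishes day 14, plus 1-day gap → day 15). The latest of these is day 22, so job 6 runs day 22 to 22 + 2 = day 24.
Job 4 cannot start until job 2 (finishes day 14); job 5 (finishes day 22). The controlling bound is day 22, so job 4 finishes at 22 + 2 = day 24.
Job 3 cannot start until job 2 (finishes day 14); job 1 (finishes day 2). The controlling bound is day 14, so job 3 finishes at 14 + 2 = day 16.
Every task is finished by day 24, which is no later than the deadline of 28, so the schedule is feasible.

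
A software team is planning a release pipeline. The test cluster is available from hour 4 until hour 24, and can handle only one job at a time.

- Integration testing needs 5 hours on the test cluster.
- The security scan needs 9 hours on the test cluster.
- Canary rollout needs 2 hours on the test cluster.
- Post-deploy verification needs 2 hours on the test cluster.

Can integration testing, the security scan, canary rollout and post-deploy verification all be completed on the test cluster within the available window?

Yes

The test cluster window is 24 − 4 = 20 hours.
Running back to back, the jobs need 5 + 9 + 2 + 2 = 18 hours on the test cluster.
Since 18 ≤ 20, they fit within the window.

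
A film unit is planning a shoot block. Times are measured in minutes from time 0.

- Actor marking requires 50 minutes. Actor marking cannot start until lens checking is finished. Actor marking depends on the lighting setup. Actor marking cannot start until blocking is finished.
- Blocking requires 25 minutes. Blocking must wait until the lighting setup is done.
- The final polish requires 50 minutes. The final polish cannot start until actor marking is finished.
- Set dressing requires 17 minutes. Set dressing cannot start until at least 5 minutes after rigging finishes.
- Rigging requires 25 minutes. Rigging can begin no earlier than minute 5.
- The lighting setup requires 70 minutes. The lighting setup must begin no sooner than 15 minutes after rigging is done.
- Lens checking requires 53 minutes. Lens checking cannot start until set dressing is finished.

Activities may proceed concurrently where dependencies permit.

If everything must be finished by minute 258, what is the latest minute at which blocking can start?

To finish by minute 258, the final polish (duration 50) must start no later than minute 208.
Actor marking feeds into the final polish (must start by minute 208); so actor marking must finish by minute 208 and therefore start by minute 158.
Blocking feeds into actor marking (must start by minute 158); so blocking must finish by minute 158 and therefore start by minute 133.

133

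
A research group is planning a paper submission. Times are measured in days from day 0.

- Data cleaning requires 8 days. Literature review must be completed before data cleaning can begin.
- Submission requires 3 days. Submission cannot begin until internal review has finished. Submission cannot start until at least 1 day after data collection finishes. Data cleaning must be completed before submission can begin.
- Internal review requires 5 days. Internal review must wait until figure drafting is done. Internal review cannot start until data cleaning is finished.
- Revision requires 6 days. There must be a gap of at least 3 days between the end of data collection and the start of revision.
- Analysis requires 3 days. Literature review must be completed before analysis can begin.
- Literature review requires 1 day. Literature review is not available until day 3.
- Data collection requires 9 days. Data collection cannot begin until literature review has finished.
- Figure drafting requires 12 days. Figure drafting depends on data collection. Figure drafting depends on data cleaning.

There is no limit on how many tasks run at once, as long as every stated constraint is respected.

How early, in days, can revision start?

16

Literature review waits on its own release at day 3, so it starts at day 3 and finishes at 3 + 1 = day 4.
Data collection cannot begin until literature review (finishes day 4). It runs from day 4 to 4 + 9 = day 13.
Revision waits on data collection (finishes day 13, plus 3-day gap → day 16), so the earliest it can start is day 16.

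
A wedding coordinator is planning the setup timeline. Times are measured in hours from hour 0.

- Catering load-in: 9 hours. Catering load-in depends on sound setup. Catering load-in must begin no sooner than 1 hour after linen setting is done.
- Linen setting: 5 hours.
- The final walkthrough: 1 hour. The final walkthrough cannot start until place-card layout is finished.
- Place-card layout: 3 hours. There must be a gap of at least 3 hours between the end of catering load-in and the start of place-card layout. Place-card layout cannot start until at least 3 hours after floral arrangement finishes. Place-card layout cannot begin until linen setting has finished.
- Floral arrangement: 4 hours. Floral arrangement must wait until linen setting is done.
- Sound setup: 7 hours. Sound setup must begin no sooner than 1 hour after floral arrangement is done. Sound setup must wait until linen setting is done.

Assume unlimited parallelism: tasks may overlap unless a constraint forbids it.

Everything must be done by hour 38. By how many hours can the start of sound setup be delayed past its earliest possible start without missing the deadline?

Linen setting can start immediately at hour 0; it finishes at hour 5.
Floral arrangement cannot begin until linen setting (finishes hour 5). It runs from hour 5 to 5 + 4 = hour 9.
Sound setup has to wait for floral arrangement (finishes hour 9, plus 1-hour gap → hour 10); linen setting (finishes hour 5). The latest of these is hour 10, so sound setup runs hour 10 to 10 + 7 = hour 17.

Working backward from the deadline:
Nothing follows the final walkthrough; the deadline of hour 38 is its only limit. It must start by 38 − 1 = hour 37.
Since the final walkthrough (must start by hour 37) depends on it, place-card layout must finish by hour 37. Backing off its 3-hour duration gives a latest start of hour 34.
Catering load-in feeds into place-card layout (must start by hour 34, minus 3-hour gap → hour 31); so catering load-in must finish by hour 31 and therefore start by hour 22.
Sound setup has to be done before catering load-in (must start by hour 22). That means finishing by hour 22, i.e. starting by 22 − 7 = hour 15.
So sound setup can start as early as hour 10 and as late as hour 15, giving 15 − 10 = 5 hours of slack.

5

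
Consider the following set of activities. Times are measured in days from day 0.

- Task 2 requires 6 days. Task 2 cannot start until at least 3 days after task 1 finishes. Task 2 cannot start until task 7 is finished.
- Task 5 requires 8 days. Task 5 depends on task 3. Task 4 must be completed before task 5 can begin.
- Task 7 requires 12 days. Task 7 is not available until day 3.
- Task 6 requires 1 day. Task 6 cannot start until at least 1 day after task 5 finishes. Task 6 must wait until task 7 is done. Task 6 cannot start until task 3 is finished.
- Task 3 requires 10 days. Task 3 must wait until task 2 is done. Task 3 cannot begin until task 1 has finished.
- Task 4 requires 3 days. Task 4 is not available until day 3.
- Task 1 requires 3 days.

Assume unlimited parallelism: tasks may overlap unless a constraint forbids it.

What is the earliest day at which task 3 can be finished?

After its own release at day 3, task 7 can start at day 3 and finishes at day 15.
Task 1 can start immediately at day 0; it finishes at day 3.
Task 2 has to wait for task 1 (finishes day 3, plus 3-day gap → day 6); task 7 (finishes day 15). The latest of these is day 15, so task 2 runs day 15 to 15 + 6 = day 21.
Task 3 cannot start until task 2 (finishes day 21); task 1 (finishes day 3). The controlling bound is day 21, so task 3 finishes at 21 + 10 = day 31.

31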